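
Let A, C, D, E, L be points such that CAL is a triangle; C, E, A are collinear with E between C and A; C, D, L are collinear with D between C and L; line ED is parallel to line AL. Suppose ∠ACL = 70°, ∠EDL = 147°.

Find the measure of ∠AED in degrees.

1. ∠DCE = 70°  [E on CA, D on CL]
2. ∠CDE = 33°  [linear pair at D on CL]
3. ∠CED = 77°  [△CED]
4. ∠AED = 103°  [linear pair at E on CA]

∠AED = 103°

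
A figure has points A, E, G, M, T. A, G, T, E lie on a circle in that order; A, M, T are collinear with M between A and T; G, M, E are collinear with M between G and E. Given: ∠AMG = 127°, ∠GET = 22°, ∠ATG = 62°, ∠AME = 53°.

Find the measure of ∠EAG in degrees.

∠EAG = 87°

1. ∠GAT = 22°  [same arc GT]
2. ∠AEG = 62°  [same arc AG]
3. ∠AGE = 31°  [△AMG]
4. ∠EAG = 87°  [△AGE]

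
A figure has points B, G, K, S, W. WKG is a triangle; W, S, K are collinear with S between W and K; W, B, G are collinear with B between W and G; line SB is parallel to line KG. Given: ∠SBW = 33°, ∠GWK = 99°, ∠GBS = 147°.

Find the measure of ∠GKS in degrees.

1. ∠KGW = 33°  [SB∥KG, corresponding at B]
2. ∠GKW = 48°  [△WKG]
3. ∠GKS = 48°  [S on ray KW]

∠GKS = 48°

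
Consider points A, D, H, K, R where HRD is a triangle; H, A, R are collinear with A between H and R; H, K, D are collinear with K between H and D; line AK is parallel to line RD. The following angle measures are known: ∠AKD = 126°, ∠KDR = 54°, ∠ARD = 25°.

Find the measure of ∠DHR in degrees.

∠DHR = 101°

1. ∠HDR = 54°  [K on ray DH]
2. ∠DRH = 25°  [A on ray RH]
3. ∠DHR = 101°  [△HRD]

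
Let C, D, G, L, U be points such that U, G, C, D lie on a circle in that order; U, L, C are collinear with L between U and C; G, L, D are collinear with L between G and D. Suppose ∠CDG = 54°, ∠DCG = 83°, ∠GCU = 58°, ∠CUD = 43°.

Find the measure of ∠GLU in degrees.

∠GLU = 101°

1. ∠CGD = 43°  [△GCD]
2. ∠CLG = 79°  [△GLC]
3. ∠GLU = 101°  [linear pair at L on UC]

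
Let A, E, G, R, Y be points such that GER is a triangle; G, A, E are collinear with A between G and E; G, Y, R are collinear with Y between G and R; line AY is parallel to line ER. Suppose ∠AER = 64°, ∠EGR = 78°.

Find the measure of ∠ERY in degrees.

∠ERY = 38°

1. ∠GER = 64°  [A on ray EG]
2. ∠ERG = 38°  [△GER]
3. ∠ERY = 38°  [Y on ray RG]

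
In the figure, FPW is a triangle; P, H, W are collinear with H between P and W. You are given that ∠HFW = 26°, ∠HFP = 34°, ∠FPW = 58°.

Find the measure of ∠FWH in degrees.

1. ∠FPH = 58°  [H on ray PW]
2. ∠FHP = 88°  [△FPH]
3. ∠FHW = 92°  [linear pair at H on PW]
4. ∠FWH = 62°  [△FHW]

∠FWH = 62°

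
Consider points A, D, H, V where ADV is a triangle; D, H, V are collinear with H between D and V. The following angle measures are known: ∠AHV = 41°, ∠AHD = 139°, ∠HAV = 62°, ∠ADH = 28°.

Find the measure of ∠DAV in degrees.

1. ∠AVH = 77°  [△AHV]
2. ∠ADV = 28°  [H on ray DV]
3. ∠AVD = 77°  [H on ray VD]
4. ∠DAV = 75°  [△ADV]

∠DAV = 75°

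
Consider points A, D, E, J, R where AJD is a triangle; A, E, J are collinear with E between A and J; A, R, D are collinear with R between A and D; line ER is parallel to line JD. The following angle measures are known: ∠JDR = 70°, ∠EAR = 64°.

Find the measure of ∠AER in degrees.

1. ∠ADJ = 70°  [R on ray DA]
2. ∠DAJ = 64°  [E on AJ, R on AD]
3. ∠AJD = 46°  [△AJD]
4. ∠AER = 46°  [ER∥JD, corresponding at E]

∠AER = 46°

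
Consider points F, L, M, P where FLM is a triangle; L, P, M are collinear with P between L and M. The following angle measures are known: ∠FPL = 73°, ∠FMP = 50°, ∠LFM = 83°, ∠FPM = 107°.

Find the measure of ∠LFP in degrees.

1. ∠FML = 50°  [P on ray ML]
2. ∠FLM = 47°  [△FLM]
3. ∠FLP = 47°  [P on ray LM]
4. ∠LFP = 60°  [△FLP]

∠LFP = 60°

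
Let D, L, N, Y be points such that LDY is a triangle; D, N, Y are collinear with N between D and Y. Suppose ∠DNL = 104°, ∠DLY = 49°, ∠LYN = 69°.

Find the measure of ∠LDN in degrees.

1. ∠DYL = 69°  [N on ray YD]
2. ∠LDY = 62°  [△LDY]
3. ∠LDN = 62°  [N on ray DY]

∠LDN = 62°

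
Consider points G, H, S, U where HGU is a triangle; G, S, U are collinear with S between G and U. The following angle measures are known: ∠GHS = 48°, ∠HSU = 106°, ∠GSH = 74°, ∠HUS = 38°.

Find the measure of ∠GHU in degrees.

∠GHU = 84°

1. ∠HGS = 58°  [△HGS]
2. ∠GUH = 38°  [S on ray UG]
3. ∠HGU = 58°  [S on ray GU]
4. ∠GHU = 84°  [△HGU]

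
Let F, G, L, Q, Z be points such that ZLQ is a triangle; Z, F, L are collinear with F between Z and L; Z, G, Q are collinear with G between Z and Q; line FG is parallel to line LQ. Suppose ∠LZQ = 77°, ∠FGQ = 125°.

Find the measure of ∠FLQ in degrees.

1. ∠FZG = 77°  [F on ZL, G on ZQ]
2. ∠FGZ = 55°  [linear pair at G on ZQ]
3. ∠GFZ = 48°  [△ZFG]
4. ∠GFL = 132°  [linear pair at F on ZL]
5. ∠FLQ = 48°  [FG∥LQ, co-interior at L–F]

∠FLQ = 48°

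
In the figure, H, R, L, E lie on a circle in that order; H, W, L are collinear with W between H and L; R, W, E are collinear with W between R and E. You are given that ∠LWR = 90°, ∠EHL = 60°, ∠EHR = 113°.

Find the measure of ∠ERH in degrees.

∠ERH = 37°

1. ∠EWH = 90°  [vertical angles at W]
2. ∠HER = 30°  [△HWE]
3. ∠ERH = 37°  [△HRE]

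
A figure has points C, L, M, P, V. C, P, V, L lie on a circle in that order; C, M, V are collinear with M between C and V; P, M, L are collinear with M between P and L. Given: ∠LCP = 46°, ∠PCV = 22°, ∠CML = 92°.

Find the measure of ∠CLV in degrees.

∠CLV = 86°

1. ∠LVP = 134°  [cyclic CPVL, opposite ∠C+∠V]
2. ∠PLV = 22°  [same arc PV]
3. ∠LMV = 88°  [linear pair at M on CV]
4. ∠LPV = 24°  [△PVL]
5. ∠CVL = 70°  [△VML]
6. ∠LCV = 24°  [same arc VL]
7. ∠CLV = 86°  [△CVL]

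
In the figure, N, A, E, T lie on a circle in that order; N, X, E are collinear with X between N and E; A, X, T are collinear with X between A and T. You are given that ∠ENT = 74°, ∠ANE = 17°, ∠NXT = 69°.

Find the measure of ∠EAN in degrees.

1. ∠EAT = 74°  [same arc ET]
2. ∠AXE = 69°  [vertical angles at X]
3. ∠AEN = 37°  [△AXE]
4. ∠EAN = 126°  [△NAE]

∠EAN = 126°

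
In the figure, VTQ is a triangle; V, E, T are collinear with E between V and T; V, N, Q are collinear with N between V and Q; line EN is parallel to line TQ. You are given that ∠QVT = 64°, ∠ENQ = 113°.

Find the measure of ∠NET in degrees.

∠NET = 131°

1. ∠EVN = 64°  [E on VT, N on VQ]
2. ∠ENV = 67°  [linear pair at N on VQ]
3. ∠NEV = 49°  [△VEN]
4. ∠NET = 131°  [linear pair at E on VT]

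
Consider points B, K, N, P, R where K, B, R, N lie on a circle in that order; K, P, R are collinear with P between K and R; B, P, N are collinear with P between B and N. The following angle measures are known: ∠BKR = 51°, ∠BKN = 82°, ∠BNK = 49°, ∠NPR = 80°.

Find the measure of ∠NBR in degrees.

∠NBR = 31°

1. ∠BNR = 51°  [same arc BR]
2. ∠BRN = 98°  [cyclic KBRN, opposite ∠K+∠R]
3. ∠NBR = 31°  [△BRN]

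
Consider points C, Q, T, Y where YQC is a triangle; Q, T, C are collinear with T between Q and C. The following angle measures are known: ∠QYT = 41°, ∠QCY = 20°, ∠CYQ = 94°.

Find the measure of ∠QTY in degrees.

∠QTY = 73°

1. ∠CQY = 66°  [△YQC]
2. ∠TQY = 66°  [T on ray QC]
3. ∠QTY = 73°  [△YQT]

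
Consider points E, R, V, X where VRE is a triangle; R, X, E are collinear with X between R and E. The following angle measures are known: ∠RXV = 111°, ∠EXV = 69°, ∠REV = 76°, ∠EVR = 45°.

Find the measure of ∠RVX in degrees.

1. ∠ERV = 59°  [△VRE]
2. ∠VRX = 59°  [X on ray RE]
3. ∠RVX = 10°  [△VRX]

∠RVX = 10°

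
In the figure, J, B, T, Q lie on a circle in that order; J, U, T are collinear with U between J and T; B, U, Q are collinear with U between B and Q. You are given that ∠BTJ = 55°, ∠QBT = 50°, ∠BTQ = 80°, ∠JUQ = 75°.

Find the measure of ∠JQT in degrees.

∠JQT = 105°

1. ∠QJT = 50°  [same arc TQ]
2. ∠BQT = 50°  [△BTQ]
3. ∠QUT = 105°  [linear pair at U on JT]
4. ∠JTQ = 25°  [△TUQ]
5. ∠JQT = 105°  [△JTQ]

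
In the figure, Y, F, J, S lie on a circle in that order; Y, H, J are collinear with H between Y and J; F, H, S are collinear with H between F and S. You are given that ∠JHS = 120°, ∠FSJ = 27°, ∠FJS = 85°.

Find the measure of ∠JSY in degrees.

∠JSY = 79°

1. ∠SJY = 33°  [△JHS]
2. ∠JFS = 68°  [△FJS]
3. ∠JYS = 68°  [same arc JS]
4. ∠JSY = 79°  [△YJS]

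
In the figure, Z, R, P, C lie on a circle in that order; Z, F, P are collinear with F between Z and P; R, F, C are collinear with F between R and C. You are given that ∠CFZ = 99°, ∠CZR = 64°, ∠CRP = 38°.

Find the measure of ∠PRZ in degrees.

∠PRZ = 111°

1. ∠PFR = 99°  [vertical angles at F]
2. ∠CPR = 116°  [cyclic ZRPC, opposite ∠Z+∠P]
3. ∠PCR = 26°  [△RPC]
4. ∠RPZ = 43°  [△RFP]
5. ∠PZR = 26°  [same arc RP]
6. ∠PRZ = 111°  [△ZRP]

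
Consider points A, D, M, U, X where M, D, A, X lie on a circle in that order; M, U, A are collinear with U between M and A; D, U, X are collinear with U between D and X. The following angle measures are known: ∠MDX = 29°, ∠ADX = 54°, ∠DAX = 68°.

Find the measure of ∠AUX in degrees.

∠AUX = 93°

1. ∠MAX = 29°  [same arc MX]
2. ∠AXD = 58°  [△DAX]
3. ∠AUX = 93°  [△AUX]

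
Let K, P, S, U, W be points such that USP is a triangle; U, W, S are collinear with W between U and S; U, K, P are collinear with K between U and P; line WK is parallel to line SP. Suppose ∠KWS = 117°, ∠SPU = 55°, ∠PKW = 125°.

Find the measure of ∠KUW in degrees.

∠KUW = 62°

1. ∠KWU = 63°  [linear pair at W on US]
2. ∠UKW = 55°  [WK∥SP, corresponding at K]
3. ∠KUW = 62°  [△UWK]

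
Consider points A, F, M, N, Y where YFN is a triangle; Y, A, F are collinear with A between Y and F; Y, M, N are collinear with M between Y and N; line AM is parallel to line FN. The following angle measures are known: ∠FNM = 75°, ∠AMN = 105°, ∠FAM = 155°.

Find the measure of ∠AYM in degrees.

∠AYM = 80°

1. ∠AMY = 75°  [linear pair at M on YN]
2. ∠MAY = 25°  [linear pair at A on YF]
3. ∠AYM = 80°  [△YAM]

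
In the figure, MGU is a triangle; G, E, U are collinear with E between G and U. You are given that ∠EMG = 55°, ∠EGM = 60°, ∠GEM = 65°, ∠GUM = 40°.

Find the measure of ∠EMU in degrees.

∠EMU = 25°

1. ∠MEU = 115°  [linear pair at E on GU]
2. ∠EUM = 40°  [E on ray UG]
3. ∠EMU = 25°  [△MEU]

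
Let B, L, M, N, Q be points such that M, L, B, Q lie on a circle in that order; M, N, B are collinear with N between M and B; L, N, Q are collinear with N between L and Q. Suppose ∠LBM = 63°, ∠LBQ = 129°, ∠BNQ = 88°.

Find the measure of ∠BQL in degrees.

∠BQL = 26°

1. ∠LQM = 63°  [same arc ML]
2. ∠LMQ = 51°  [cyclic MLBQ, opposite ∠M+∠B]
3. ∠LNM = 88°  [vertical angles at N]
4. ∠MLQ = 66°  [△MLQ]
5. ∠BML = 26°  [△MNL]
6. ∠BQL = 26°  [same arc LB]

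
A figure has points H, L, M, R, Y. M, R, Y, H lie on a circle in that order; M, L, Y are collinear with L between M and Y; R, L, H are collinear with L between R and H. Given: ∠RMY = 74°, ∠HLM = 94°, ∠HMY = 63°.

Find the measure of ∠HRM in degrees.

1. ∠RHY = 74°  [same arc RY]
2. ∠HLY = 86°  [linear pair at L on MY]
3. ∠HYM = 20°  [△YLH]
4. ∠HRM = 20°  [same arc MH]

∠HRM = 20°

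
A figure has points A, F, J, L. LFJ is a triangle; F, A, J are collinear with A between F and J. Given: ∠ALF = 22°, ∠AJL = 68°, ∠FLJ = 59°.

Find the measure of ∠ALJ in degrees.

∠ALJ = 37°

1. ∠FJL = 68°  [A on ray JF]
2. ∠JFL = 53°  [△LFJ]
3. ∠AFL = 53°  [A on ray FJ]
4. ∠FAL = 105°  [△LFA]
5. ∠JAL = 75°  [linear pair at A on FJ]
6. ∠ALJ = 37°  [△LAJ]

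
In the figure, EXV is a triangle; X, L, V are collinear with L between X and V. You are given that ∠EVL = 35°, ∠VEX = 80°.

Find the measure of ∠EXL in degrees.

∠EXL = 65°

1. ∠EVX = 35°  [L on ray VX]
2. ∠EXV = 65°  [△EXV]
3. ∠EXL = 65°  [L on ray XV]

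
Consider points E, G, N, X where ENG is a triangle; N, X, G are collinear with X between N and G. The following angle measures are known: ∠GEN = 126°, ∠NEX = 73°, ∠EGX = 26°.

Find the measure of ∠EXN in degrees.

1. ∠EGN = 26°  [X on ray GN]
2. ∠ENG = 28°  [△ENG]
3. ∠ENX = 28°  [X on ray NG]
4. ∠EXN = 79°  [△ENX]

∠EXN = 79°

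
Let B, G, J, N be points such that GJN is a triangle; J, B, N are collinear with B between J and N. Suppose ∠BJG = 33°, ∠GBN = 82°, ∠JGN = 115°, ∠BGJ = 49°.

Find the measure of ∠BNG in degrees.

1. ∠GJN = 33°  [B on ray JN]
2. ∠GNJ = 32°  [△GJN]
3. ∠BNG = 32°  [B on ray NJ]

∠BNG = 32°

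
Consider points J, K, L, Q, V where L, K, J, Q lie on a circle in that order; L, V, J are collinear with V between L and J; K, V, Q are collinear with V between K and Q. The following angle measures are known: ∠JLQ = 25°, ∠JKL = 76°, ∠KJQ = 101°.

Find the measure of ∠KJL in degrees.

∠KJL = 50°

1. ∠JKQ = 25°  [same arc JQ]
2. ∠JQK = 54°  [△KJQ]
3. ∠JLK = 54°  [same arc KJ]
4. ∠KJL = 50°  [△LKJ]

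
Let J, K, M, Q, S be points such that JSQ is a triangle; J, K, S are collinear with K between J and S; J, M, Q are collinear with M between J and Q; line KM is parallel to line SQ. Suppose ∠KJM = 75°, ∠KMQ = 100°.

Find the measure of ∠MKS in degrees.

∠MKS = 155°

1. ∠JMK = 80°  [linear pair at M on JQ]
2. ∠JKM = 25°  [△JKM]
3. ∠MKS = 155°  [linear pair at K on JS]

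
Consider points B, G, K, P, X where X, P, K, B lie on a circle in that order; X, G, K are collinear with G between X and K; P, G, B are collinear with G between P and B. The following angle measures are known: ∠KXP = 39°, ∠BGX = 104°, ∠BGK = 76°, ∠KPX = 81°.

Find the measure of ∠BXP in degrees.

∠BXP = 55°

1. ∠PKX = 60°  [△XPK]
2. ∠PGX = 76°  [vertical angles at G]
3. ∠PBX = 60°  [same arc XP]
4. ∠BPX = 65°  [△XGP]
5. ∠BXP = 55°  [△XPB]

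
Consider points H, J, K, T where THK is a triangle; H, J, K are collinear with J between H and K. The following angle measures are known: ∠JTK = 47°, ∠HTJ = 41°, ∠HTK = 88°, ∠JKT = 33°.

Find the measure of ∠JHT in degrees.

1. ∠KJT = 100°  [△TJK]
2. ∠HJT = 80°  [linear pair at J on HK]
3. ∠JHT = 59°  [△THJ]

∠JHT = 59°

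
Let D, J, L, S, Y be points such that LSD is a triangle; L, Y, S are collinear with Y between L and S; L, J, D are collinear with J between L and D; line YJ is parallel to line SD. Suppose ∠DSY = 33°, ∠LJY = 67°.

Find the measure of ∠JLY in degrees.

∠JLY = 80°

1. ∠DSL = 33°  [Y on ray SL]
2. ∠LDS = 67°  [YJ∥SD, corresponding at J]
3. ∠DLS = 80°  [△LSD]
4. ∠JLY = 80°  [Y on LS, J on LD]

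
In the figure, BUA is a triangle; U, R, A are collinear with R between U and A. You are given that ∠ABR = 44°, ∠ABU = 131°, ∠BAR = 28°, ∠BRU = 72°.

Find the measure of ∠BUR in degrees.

1. ∠BAU = 28°  [R on ray AU]
2. ∠AUB = 21°  [△BUA]
3. ∠BUR = 21°  [R on ray UA]

∠BUR = 21°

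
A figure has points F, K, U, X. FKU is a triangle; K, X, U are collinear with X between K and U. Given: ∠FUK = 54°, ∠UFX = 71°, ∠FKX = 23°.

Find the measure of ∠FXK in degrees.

1. ∠FUX = 54°  [X on ray UK]
2. ∠FXU = 55°  [△FXU]
3. ∠FXK = 125°  [linear pair at X on KU]

∠FXK = 125°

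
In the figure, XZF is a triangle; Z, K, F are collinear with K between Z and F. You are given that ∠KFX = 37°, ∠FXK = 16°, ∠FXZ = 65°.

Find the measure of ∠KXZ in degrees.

1. ∠FKX = 127°  [△XKF]
2. ∠XFZ = 37°  [K on ray FZ]
3. ∠FZX = 78°  [△XZF]
4. ∠XKZ = 53°  [linear pair at K on ZF]
5. ∠KZX = 78°  [K on ray ZF]
6. ∠KXZ = 49°  [△XZK]

∠KXZ = 49°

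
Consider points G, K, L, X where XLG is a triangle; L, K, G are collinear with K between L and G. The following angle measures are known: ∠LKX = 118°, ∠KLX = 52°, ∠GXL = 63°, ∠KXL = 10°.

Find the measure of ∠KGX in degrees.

∠KGX = 65°

1. ∠GLX = 52°  [K on ray LG]
2. ∠LGX = 65°  [△XLG]
3. ∠KGX = 65°  [K on ray GL]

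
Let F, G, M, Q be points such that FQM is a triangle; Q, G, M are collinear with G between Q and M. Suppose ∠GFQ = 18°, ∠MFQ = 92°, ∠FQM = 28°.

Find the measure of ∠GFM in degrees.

1. ∠FMQ = 60°  [△FQM]
2. ∠FQG = 28°  [G on ray QM]
3. ∠FMG = 60°  [G on ray MQ]
4. ∠FGQ = 134°  [△FQG]
5. ∠FGM = 46°  [linear pair at G on QM]
6. ∠GFM = 74°  [△FGM]

∠GFM = 74°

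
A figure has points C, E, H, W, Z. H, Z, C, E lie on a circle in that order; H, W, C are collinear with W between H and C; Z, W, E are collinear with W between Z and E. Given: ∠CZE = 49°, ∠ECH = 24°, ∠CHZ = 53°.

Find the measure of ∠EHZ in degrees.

∠EHZ = 102°

1. ∠CEZ = 53°  [same arc ZC]
2. ∠ECZ = 78°  [△ZCE]
3. ∠EHZ = 102°  [cyclic HZCE, opposite ∠H+∠C]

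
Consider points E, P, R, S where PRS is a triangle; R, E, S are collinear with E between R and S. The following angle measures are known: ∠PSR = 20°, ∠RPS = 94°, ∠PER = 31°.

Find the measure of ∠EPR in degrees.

1. ∠PRS = 66°  [△PRS]
2. ∠ERP = 66°  [E on ray RS]
3. ∠EPR = 83°  [△PRE]

∠EPR = 83°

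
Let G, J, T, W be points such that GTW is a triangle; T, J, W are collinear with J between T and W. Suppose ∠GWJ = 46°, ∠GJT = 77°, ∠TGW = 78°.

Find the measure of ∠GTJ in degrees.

1. ∠GWT = 46°  [J on ray WT]
2. ∠GTW = 56°  [△GTW]
3. ∠GTJ = 56°  [J on ray TW]

∠GTJ = 56°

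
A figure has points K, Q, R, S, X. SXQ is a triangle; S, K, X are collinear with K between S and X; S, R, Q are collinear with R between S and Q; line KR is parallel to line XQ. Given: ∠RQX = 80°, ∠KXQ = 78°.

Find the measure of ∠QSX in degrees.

∠QSX = 22°

1. ∠SQX = 80°  [R on ray QS]
2. ∠QXS = 78°  [K on ray XS]
3. ∠QSX = 22°  [△SXQ]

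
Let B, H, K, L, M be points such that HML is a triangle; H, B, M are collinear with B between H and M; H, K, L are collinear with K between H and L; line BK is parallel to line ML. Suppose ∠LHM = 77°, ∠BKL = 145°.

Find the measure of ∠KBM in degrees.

1. ∠BHK = 77°  [B on HM, K on HL]
2. ∠BKH = 35°  [linear pair at K on HL]
3. ∠HBK = 68°  [△HBK]
4. ∠KBM = 112°  [linear pair at B on HM]

∠KBM = 112°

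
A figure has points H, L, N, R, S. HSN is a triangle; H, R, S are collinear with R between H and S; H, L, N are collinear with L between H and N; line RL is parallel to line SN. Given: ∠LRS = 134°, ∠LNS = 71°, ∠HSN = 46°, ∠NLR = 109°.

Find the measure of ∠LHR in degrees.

1. ∠HRL = 46°  [linear pair at R on HS]
2. ∠HLR = 71°  [linear pair at L on HN]
3. ∠LHR = 63°  [△HRL]

∠LHR = 63°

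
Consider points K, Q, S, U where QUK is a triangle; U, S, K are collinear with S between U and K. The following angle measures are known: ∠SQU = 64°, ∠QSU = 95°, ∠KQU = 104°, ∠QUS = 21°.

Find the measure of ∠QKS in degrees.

∠QKS = 55°

1. ∠KUQ = 21°  [S on ray UK]
2. ∠QKU = 55°  [△QUK]
3. ∠QKS = 55°  [S on ray KU]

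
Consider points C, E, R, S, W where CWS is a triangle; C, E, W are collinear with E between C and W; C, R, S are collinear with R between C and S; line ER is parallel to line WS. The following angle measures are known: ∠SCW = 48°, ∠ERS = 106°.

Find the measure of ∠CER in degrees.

∠CER = 58°

1. ∠ECR = 48°  [E on CW, R on CS]
2. ∠CRE = 74°  [linear pair at R on CS]
3. ∠CER = 58°  [△CER]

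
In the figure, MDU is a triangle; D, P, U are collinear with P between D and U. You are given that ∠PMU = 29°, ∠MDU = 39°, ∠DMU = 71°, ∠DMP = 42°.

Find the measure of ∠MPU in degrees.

∠MPU = 81°

1. ∠MDP = 39°  [P on ray DU]
2. ∠DPM = 99°  [△MDP]
3. ∠MPU = 81°  [linear pair at P on DU]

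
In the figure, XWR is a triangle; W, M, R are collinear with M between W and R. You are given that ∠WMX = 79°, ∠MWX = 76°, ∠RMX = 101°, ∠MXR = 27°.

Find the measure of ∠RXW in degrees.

1. ∠RWX = 76°  [M on ray WR]
2. ∠MRX = 52°  [△XMR]
3. ∠WRX = 52°  [M on ray RW]
4. ∠RXW = 52°  [△XWR]

∠RXW = 52°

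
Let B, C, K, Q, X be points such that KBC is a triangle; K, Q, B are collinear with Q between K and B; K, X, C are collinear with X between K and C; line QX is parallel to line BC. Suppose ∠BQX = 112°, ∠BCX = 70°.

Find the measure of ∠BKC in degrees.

∠BKC = 42°

1. ∠KQX = 68°  [linear pair at Q on KB]
2. ∠BCK = 70°  [X on ray CK]
3. ∠CBK = 68°  [QX∥BC, corresponding at Q]
4. ∠BKC = 42°  [△KBC]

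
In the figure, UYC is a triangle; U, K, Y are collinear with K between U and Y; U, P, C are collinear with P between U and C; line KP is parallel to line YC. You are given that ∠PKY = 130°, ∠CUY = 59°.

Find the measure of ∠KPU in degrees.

1. ∠PKU = 50°  [linear pair at K on UY]
2. ∠KUP = 59°  [K on UY, P on UC]
3. ∠KPU = 71°  [△UKP]

∠KPU = 71°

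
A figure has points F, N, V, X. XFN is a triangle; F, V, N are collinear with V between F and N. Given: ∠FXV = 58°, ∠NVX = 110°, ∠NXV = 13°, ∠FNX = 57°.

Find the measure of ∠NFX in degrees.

1. ∠FVX = 70°  [linear pair at V on FN]
2. ∠VFX = 52°  [△XFV]
3. ∠NFX = 52°  [V on ray FN]

∠NFX = 52°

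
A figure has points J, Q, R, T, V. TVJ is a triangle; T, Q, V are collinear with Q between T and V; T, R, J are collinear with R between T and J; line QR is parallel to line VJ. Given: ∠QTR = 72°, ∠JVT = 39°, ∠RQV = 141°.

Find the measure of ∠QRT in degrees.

∠QRT = 69°

1. ∠JTV = 72°  [Q on TV, R on TJ]
2. ∠TJV = 69°  [△TVJ]
3. ∠QRT = 69°  [QR∥VJ, corresponding at R]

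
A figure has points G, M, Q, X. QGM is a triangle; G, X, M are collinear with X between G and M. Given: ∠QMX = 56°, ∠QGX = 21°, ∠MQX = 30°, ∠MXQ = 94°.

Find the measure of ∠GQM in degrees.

∠GQM = 103°

1. ∠GMQ = 56°  [X on ray MG]
2. ∠MGQ = 21°  [X on ray GM]
3. ∠GQM = 103°  [△QGM]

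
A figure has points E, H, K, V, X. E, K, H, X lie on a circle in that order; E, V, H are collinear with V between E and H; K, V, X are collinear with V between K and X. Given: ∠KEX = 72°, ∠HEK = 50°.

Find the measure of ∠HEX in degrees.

1. ∠KHX = 108°  [cyclic EKHX, opposite ∠E+∠H]
2. ∠HXK = 50°  [same arc KH]
3. ∠HKX = 22°  [△KHX]
4. ∠HEX = 22°  [same arc HX]

∠HEX = 22°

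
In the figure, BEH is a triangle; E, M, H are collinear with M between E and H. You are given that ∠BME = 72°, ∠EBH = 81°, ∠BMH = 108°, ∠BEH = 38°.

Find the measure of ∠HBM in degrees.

∠HBM = 11°

1. ∠BHE = 61°  [△BEH]
2. ∠BHM = 61°  [M on ray HE]
3. ∠HBM = 11°  [△BMH]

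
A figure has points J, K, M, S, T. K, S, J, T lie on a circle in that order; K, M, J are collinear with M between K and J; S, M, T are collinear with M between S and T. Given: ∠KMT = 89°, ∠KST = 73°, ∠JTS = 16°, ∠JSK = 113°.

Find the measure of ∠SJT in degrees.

1. ∠JMS = 89°  [vertical angles at M]
2. ∠JKS = 16°  [same arc SJ]
3. ∠KJS = 51°  [△KSJ]
4. ∠JST = 40°  [△SMJ]
5. ∠SJT = 124°  [△SJT]

∠SJT = 124°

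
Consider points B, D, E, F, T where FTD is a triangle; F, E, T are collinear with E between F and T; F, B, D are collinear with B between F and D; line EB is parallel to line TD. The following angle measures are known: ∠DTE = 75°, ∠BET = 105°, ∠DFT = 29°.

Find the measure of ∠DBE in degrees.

1. ∠BEF = 75°  [linear pair at E on FT]
2. ∠BFE = 29°  [E on FT, B on FD]
3. ∠EBF = 76°  [△FEB]
4. ∠DBE = 104°  [linear pair at B on FD]

∠DBE = 104°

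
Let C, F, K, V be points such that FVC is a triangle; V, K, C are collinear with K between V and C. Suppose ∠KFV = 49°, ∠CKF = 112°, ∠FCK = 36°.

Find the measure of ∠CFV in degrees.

∠CFV = 81°

1. ∠FKV = 68°  [linear pair at K on VC]
2. ∠FCV = 36°  [K on ray CV]
3. ∠FVK = 63°  [△FVK]
4. ∠CVF = 63°  [K on ray VC]
5. ∠CFV = 81°  [△FVC]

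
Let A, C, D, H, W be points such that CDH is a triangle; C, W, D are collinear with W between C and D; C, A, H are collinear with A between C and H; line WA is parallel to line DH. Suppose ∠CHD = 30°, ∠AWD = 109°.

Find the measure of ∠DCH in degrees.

1. ∠CAW = 30°  [WA∥DH, corresponding at A]
2. ∠AWC = 71°  [linear pair at W on CD]
3. ∠ACW = 79°  [△CWA]
4. ∠DCH = 79°  [W on CD, A on CH]

∠DCH = 79°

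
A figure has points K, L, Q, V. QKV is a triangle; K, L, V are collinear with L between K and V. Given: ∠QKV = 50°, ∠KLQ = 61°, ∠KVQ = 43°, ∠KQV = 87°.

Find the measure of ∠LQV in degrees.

1. ∠QLV = 119°  [linear pair at L on KV]
2. ∠LVQ = 43°  [L on ray VK]
3. ∠LQV = 18°  [△QLV]

∠LQV = 18°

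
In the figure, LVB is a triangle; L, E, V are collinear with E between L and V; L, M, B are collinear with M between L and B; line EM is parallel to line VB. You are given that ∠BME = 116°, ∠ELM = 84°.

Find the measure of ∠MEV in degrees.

1. ∠EML = 64°  [linear pair at M on LB]
2. ∠LEM = 32°  [△LEM]
3. ∠MEV = 148°  [linear pair at E on LV]

∠MEV = 148°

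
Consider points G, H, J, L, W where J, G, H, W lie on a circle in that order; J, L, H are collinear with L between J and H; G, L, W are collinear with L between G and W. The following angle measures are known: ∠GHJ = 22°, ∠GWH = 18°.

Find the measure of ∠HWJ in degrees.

∠HWJ = 40°

1. ∠GJH = 18°  [same arc GH]
2. ∠HGJ = 140°  [△JGH]
3. ∠HWJ = 40°  [cyclic JGHW, opposite ∠G+∠W]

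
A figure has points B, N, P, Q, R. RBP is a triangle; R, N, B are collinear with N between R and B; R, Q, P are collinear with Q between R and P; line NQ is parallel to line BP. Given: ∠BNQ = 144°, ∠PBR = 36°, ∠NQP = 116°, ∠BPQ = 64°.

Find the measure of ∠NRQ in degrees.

1. ∠QNR = 36°  [linear pair at N on RB]
2. ∠NQR = 64°  [linear pair at Q on RP]
3. ∠NRQ = 80°  [△RNQ]

∠NRQ = 80°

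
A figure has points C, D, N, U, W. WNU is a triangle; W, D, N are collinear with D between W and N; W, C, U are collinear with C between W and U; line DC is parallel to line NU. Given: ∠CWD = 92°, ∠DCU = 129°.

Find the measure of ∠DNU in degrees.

1. ∠DCW = 51°  [linear pair at C on WU]
2. ∠CDW = 37°  [△WDC]
3. ∠CDN = 143°  [linear pair at D on WN]
4. ∠DNU = 37°  [DC∥NU, co-interior at N–D]

∠DNU = 37°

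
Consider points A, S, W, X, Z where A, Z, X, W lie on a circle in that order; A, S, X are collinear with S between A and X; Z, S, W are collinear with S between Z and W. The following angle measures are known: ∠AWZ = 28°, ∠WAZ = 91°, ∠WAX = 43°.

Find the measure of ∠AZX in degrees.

∠AZX = 104°

1. ∠AZW = 61°  [△AZW]
2. ∠AXW = 61°  [same arc AW]
3. ∠AWX = 76°  [△AXW]
4. ∠AZX = 104°  [cyclic AZXW, opposite ∠Z+∠W]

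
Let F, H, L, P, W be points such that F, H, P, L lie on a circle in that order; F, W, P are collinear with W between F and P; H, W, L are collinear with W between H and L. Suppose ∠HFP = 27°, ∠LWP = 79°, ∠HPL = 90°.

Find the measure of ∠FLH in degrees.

∠FLH = 16°

1. ∠FWH = 79°  [vertical angles at W]
2. ∠HFL = 90°  [cyclic FHPL, opposite ∠F+∠P]
3. ∠FHL = 74°  [△FWH]
4. ∠FLH = 16°  [△FHL]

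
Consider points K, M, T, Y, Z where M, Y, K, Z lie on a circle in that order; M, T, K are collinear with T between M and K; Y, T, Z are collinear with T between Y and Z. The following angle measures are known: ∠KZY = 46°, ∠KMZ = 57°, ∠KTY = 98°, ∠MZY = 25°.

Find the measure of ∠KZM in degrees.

1. ∠KMY = 46°  [same arc YK]
2. ∠KYZ = 57°  [same arc KZ]
3. ∠MKY = 25°  [△YTK]
4. ∠KYM = 109°  [△MYK]
5. ∠KZM = 71°  [cyclic MYKZ, opposite ∠Y+∠Z]

∠KZM = 71°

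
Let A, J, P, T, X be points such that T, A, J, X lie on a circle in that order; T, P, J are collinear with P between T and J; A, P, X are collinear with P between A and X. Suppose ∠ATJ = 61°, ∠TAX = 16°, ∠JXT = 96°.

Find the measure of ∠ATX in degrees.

∠ATX = 129°

1. ∠JAT = 84°  [cyclic TAJX, opposite ∠A+∠X]
2. ∠AJT = 35°  [△TAJ]
3. ∠AXT = 35°  [same arc TA]
4. ∠ATX = 129°  [△TAX]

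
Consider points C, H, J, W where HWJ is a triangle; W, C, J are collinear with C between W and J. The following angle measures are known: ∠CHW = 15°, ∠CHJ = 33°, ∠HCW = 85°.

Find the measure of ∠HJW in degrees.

∠HJW = 52°

1. ∠HCJ = 95°  [linear pair at C on WJ]
2. ∠CJH = 52°  [△HCJ]
3. ∠HJW = 52°  [C on ray JW]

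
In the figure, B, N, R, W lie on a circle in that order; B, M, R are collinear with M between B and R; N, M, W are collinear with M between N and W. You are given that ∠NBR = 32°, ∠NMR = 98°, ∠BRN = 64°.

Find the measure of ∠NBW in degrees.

∠NBW = 50°

1. ∠BMN = 82°  [linear pair at M on BR]
2. ∠BWN = 64°  [same arc BN]
3. ∠BNW = 66°  [△BMN]
4. ∠NBW = 50°  [△BNW]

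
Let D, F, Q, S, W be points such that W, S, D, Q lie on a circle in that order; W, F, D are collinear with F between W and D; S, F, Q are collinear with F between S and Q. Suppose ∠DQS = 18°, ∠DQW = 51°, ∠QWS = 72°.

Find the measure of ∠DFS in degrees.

1. ∠DWS = 18°  [same arc SD]
2. ∠DSW = 129°  [cyclic WSDQ, opposite ∠S+∠Q]
3. ∠QDS = 108°  [cyclic WSDQ, opposite ∠W+∠D]
4. ∠SDW = 33°  [△WSD]
5. ∠DSQ = 54°  [△SDQ]
6. ∠DFS = 93°  [△SFD]

∠DFS = 93°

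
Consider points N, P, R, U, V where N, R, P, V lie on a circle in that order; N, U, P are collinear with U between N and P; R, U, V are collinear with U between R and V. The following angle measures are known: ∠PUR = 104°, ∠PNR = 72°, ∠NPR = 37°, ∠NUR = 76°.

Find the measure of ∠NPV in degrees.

1. ∠PVR = 72°  [same arc RP]
2. ∠PUV = 76°  [vertical angles at U]
3. ∠NPV = 32°  [△PUV]

∠NPV = 32°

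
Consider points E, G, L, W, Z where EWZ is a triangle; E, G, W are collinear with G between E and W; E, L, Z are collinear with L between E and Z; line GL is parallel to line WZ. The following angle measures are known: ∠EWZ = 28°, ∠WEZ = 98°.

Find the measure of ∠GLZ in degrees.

1. ∠EZW = 54°  [△EWZ]
2. ∠ELG = 54°  [GL∥WZ, corresponding at L]
3. ∠GLZ = 126°  [linear pair at L on EZ]

∠GLZ = 126°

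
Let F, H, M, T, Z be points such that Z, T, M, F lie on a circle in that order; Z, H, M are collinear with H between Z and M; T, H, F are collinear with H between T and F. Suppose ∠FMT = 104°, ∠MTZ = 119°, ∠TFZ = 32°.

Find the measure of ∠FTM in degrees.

1. ∠TMZ = 32°  [same arc ZT]
2. ∠MZT = 29°  [△ZTM]
3. ∠MFT = 29°  [same arc TM]
4. ∠FTM = 47°  [△TMF]

∠FTM = 47°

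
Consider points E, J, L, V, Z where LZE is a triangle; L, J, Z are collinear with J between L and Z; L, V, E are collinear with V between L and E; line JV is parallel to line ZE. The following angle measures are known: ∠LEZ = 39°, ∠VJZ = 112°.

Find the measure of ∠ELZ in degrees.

∠ELZ = 73°

1. ∠JVL = 39°  [JV∥ZE, corresponding at V]
2. ∠LJV = 68°  [linear pair at J on LZ]
3. ∠JLV = 73°  [△LJV]
4. ∠ELZ = 73°  [J on LZ, V on LE]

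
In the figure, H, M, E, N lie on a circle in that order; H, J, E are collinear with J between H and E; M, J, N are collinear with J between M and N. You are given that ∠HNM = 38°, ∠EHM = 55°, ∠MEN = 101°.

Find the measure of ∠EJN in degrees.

1. ∠HEM = 38°  [same arc HM]
2. ∠ENM = 55°  [same arc ME]
3. ∠EMN = 24°  [△MEN]
4. ∠EJM = 118°  [△MJE]
5. ∠HJN = 118°  [vertical angles at J]
6. ∠EJN = 62°  [linear pair at J on HE]

∠EJN = 62°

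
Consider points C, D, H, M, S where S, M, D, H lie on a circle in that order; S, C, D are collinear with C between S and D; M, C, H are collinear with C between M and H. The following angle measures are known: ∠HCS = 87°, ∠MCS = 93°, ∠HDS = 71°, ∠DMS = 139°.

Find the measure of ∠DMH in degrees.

1. ∠DHS = 41°  [cyclic SMDH, opposite ∠M+∠H]
2. ∠DSH = 68°  [△SDH]
3. ∠DMH = 68°  [same arc DH]

∠DMH = 68°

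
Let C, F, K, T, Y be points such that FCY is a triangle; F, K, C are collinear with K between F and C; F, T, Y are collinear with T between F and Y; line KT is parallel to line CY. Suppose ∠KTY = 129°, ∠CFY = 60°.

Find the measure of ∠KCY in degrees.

∠KCY = 69°

1. ∠FTK = 51°  [linear pair at T on FY]
2. ∠KFT = 60°  [K on FC, T on FY]
3. ∠FKT = 69°  [△FKT]
4. ∠CKT = 111°  [linear pair at K on FC]
5. ∠KCY = 69°  [KT∥CY, co-interior at C–K]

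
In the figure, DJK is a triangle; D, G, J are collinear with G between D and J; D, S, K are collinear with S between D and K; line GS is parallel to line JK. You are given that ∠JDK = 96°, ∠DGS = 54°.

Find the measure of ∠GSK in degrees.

1. ∠GDS = 96°  [G on DJ, S on DK]
2. ∠DSG = 30°  [△DGS]
3. ∠GSK = 150°  [linear pair at S on DK]

∠GSK = 150°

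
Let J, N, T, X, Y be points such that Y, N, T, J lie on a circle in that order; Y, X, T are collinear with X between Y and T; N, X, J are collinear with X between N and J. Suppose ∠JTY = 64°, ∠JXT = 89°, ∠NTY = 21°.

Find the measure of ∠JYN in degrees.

∠JYN = 95°

1. ∠JNY = 64°  [same arc YJ]
2. ∠NJY = 21°  [same arc YN]
3. ∠JYN = 95°  [△YNJ]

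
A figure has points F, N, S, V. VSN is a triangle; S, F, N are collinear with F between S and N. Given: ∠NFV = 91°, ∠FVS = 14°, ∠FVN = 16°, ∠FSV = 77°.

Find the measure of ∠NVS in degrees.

∠NVS = 30°

1. ∠FNV = 73°  [△VFN]
2. ∠NSV = 77°  [F on ray SN]
3. ∠SNV = 73°  [F on ray NS]
4. ∠NVS = 30°  [△VSN]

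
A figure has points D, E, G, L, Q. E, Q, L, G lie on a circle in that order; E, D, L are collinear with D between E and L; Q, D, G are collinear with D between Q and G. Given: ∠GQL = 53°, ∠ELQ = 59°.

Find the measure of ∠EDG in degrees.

∠EDG = 68°

1. ∠GEL = 53°  [same arc LG]
2. ∠EGQ = 59°  [same arc EQ]
3. ∠EDG = 68°  [△EDG]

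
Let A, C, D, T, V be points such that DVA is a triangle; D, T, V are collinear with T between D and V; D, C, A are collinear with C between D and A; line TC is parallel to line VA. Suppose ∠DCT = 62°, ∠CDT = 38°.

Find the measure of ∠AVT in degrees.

1. ∠CTD = 80°  [△DTC]
2. ∠CTV = 100°  [linear pair at T on DV]
3. ∠AVT = 80°  [TC∥VA, co-interior at V–T]

∠AVT = 80°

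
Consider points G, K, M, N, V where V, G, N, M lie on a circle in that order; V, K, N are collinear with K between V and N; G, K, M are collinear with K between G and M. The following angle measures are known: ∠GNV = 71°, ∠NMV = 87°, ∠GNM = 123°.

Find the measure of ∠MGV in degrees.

1. ∠GMV = 71°  [same arc VG]
2. ∠GVM = 57°  [cyclic VGNM, opposite ∠V+∠N]
3. ∠MGV = 52°  [△VGM]

∠MGV = 52°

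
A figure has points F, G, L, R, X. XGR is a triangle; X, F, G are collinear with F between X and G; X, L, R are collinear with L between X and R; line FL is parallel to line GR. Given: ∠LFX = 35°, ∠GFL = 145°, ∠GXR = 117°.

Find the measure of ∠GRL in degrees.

1. ∠RGX = 35°  [FL∥GR, corresponding at F]
2. ∠GRX = 28°  [△XGR]
3. ∠GRL = 28°  [L on ray RX]

∠GRL = 28°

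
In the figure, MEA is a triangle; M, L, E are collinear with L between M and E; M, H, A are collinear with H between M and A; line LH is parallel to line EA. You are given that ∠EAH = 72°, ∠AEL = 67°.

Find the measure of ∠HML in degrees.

∠HML = 41°

1. ∠EAM = 72°  [H on ray AM]
2. ∠AEM = 67°  [L on ray EM]
3. ∠AME = 41°  [△MEA]
4. ∠HML = 41°  [L on ME, H on MA]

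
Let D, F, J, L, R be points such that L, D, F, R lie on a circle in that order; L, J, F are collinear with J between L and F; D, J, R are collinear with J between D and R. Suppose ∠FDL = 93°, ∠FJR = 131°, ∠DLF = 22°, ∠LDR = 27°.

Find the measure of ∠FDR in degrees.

∠FDR = 66°

1. ∠FRL = 87°  [cyclic LDFR, opposite ∠D+∠R]
2. ∠LFR = 27°  [same arc LR]
3. ∠FLR = 66°  [△LFR]
4. ∠FDR = 66°  [same arc FR]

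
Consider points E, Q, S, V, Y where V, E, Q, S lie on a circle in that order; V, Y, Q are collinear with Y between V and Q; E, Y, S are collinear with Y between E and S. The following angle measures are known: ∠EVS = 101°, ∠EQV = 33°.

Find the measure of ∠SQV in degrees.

1. ∠ESV = 33°  [same arc VE]
2. ∠SEV = 46°  [△VES]
3. ∠SQV = 46°  [same arc VS]

∠SQV = 46°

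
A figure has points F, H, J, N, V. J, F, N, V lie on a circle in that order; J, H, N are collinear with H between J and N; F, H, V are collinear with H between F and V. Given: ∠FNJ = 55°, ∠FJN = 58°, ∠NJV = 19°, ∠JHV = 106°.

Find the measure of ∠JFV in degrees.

∠JFV = 48°

1. ∠FVN = 58°  [same arc FN]
2. ∠NHV = 74°  [linear pair at H on JN]
3. ∠JNV = 48°  [△NHV]
4. ∠JFV = 48°  [same arc JV]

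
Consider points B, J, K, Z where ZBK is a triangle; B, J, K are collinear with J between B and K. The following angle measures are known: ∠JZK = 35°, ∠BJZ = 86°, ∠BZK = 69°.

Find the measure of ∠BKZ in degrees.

1. ∠KJZ = 94°  [linear pair at J on BK]
2. ∠JKZ = 51°  [△ZJK]
3. ∠BKZ = 51°  [J on ray KB]

∠BKZ = 51°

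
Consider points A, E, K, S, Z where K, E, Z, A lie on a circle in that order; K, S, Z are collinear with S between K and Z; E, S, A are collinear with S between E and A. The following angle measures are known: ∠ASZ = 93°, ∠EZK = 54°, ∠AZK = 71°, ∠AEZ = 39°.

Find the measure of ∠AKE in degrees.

∠AKE = 55°

1. ∠EAK = 54°  [same arc KE]
2. ∠AEK = 71°  [same arc KA]
3. ∠AKE = 55°  [△KEA]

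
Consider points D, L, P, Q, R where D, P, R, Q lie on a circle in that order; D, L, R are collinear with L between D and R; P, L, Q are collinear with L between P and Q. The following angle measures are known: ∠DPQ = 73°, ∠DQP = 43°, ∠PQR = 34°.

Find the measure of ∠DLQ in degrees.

1. ∠DRQ = 73°  [same arc DQ]
2. ∠QLR = 73°  [△RLQ]
3. ∠DLQ = 107°  [linear pair at L on DR]

∠DLQ = 107°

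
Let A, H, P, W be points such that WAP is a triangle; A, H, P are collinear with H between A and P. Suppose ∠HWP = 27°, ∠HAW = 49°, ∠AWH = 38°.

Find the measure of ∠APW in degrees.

1. ∠AHW = 93°  [△WAH]
2. ∠PHW = 87°  [linear pair at H on AP]
3. ∠HPW = 66°  [△WHP]
4. ∠APW = 66°  [H on ray PA]

∠APW = 66°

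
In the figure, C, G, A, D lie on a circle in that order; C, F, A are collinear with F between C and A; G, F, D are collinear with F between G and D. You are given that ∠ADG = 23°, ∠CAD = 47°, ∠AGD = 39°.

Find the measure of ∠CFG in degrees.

∠CFG = 110°

1. ∠ACG = 23°  [same arc GA]
2. ∠CGD = 47°  [same arc CD]
3. ∠CFG = 110°  [△CFG]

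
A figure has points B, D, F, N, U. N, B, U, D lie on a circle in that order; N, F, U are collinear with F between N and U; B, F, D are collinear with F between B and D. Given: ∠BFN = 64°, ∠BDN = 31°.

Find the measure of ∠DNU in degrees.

1. ∠DFU = 64°  [vertical angles at F]
2. ∠DFN = 116°  [linear pair at F on NU]
3. ∠DNU = 33°  [△NFD]

∠DNU = 33°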